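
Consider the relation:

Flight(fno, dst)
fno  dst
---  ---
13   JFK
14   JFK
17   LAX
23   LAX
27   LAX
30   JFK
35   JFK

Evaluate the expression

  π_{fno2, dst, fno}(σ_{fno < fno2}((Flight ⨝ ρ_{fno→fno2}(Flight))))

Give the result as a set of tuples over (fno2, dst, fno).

ρ[fno→fno2]: schema becomes (fno2, dst); tuples unchanged.
Flight ⋈ ρ_{fno→fno2}(Flight) (natural join on dst): {(13, JFK, 13), (13, JFK, 14), (13, JFK, 30), (13, JFK, 35), (14, JFK, 13), (14, JFK, 14), (14, JFK, 30), (14, JFK, 35), (17, LAX, 17), (17, LAX, 23), (17, LAX, 27), (23, LAX, 17), (23, LAX, 23), (23, LAX, 27), (27, LAX, 17), (27, LAX, 23), (27, LAX, 27), (30, JFK, 13), (30, JFK, 14), (30, JFK, 30), (30, JFK, 35), (35, JFK, 13), (35, JFK, 14), (35, JFK, 30), (35, JFK, 35)}
Apply σ_{fno < fno2}; surviving tuples: {(13, JFK, 14), (13, JFK, 30), (13, JFK, 35), (14, JFK, 30), (14, JFK, 35), (17, LAX, 23), (17, LAX, 27), (23, LAX, 27), (30, JFK, 35)}
π[fno2, dst, fno]: project onto (fno2, dst, fno) → {(14, JFK, 13), (23, LAX, 17), (27, LAX, 17), (27, LAX, 23), (30, JFK, 13), (30, JFK, 14), (35, JFK, 13), (35, JFK, 14), (35, JFK, 30)}

{(14, JFK, 13), (23, LAX, 17), (27, LAX, 17), (27, LAX, 23), (30, JFK, 13), (30, JFK, 14), (35, JFK, 13), (35, JFK, 14), (35, JFK, 30)}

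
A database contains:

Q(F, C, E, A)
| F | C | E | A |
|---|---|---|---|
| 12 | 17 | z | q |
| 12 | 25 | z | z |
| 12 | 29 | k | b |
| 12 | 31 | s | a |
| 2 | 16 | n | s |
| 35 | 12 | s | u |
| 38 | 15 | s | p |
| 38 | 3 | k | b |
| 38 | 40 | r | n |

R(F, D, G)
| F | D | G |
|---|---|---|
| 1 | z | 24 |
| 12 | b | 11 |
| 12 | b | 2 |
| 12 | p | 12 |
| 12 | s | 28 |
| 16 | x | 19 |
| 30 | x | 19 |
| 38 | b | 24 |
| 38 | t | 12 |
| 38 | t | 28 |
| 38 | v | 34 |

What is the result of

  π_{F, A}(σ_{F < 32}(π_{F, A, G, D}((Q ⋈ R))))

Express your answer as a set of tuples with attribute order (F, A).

Joining Q and R on F yields {(12, 17, z, q, b, 11), (12, 17, z, q, b, 2), (12, 17, z, q, p, 12), (12, 17, z, q, s, 28), (12, 25, z, z, b, 11), (12, 25, z, z, b, 2), (12, 25, z, z, p, 12), (12, 25, z, z, s, 28), (12, 29, k, b, b, 11), (12, 29, k, b, b, 2), (12, 29, k, b, p, 12), (12, 29, k, b, s, 28), (12, 31, s, a, b, 11), (12, 31, s, a, b, 2), (12, 31, s, a, p, 12), (12, 31, s, a, s, 28), (38, 15, s, p, b, 24), (38, 15, s, p, t, 12), (38, 15, s, p, t, 28), (38, 15, s, p, v, 34), (38, 3, k, b, b, 24), (38, 3, k, b, t, 12), (38, 3, k, b, t, 28), (38, 3, k, b, v, 34), (38, 40, r, n, b, 24), (38, 40, r, n, t, 12), (38, 40, r, n, t, 28), (38, 40, r, n, v, 34)}.
Projecting to F, A, G, D: {(12, a, 11, b), (12, a, 12, p), (12, a, 2, b), (12, a, 28, s), (12, b, 11, b), (12, b, 12, p), (12, b, 2, b), (12, b, 28, s), (12, q, 11, b), (12, q, 12, p), (12, q, 2, b), (12, q, 28, s), (12, z, 11, b), (12, z, 12, p), (12, z, 2, b), (12, z, 28, s), (38, b, 12, t), (38, b, 24, b), (38, b, 28, t), (38, b, 34, v), (38, n, 12, t), (38, n, 24, b), (38, n, 28, t), (38, n, 34, v), (38, p, 12, t), (38, p, 24, b), (38, p, 28, t), (38, p, 34, v)}
σ[F < 32]: keep tuples satisfying F < 32 → {(12, a, 11, b), (12, a, 12, p), (12, a, 2, b), (12, a, 28, s), (12, b, 11, b), (12, b, 12, p), (12, b, 2, b), (12, b, 28, s), (12, q, 11, b), (12, q, 12, p), (12, q, 2, b), (12, q, 28, s), (12, z, 11, b), (12, z, 12, p), (12, z, 2, b), (12, z, 28, s)}
Projecting to F, A (12 duplicate(s) eliminated): {(12, a), (12, b), (12, q), (12, z)}

{(12, a), (12, b), (12, q), (12, z)}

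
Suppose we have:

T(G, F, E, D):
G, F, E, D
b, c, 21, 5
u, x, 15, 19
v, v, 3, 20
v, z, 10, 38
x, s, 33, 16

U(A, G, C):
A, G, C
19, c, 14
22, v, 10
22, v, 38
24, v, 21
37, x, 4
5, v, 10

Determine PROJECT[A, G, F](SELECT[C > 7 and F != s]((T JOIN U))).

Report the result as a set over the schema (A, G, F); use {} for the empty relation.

{(22, v, v), (22, v, z), (24, v, v), (24, v, z), (5, v, v), (5, v, z)}

T ⋈ U (natural join on G): {(v, v, 3, 20, 22, 10), (v, v, 3, 20, 22, 38), (v, v, 3, 20, 24, 21), (v, v, 3, 20, 5, 10), (v, z, 10, 38, 22, 10), (v, z, 10, 38, 22, 38), (v, z, 10, 38, 24, 21), (v, z, 10, 38, 5, 10), (x, s, 33, 16, 37, 4)}
Apply σ_{C > 7 and F != s}; surviving tuples: {(v, v, 3, 20, 22, 10), (v, v, 3, 20, 22, 38), (v, v, 3, 20, 24, 21), (v, v, 3, 20, 5, 10), (v, z, 10, 38, 22, 10), (v, z, 10, 38, 22, 38), (v, z, 10, 38, 24, 21), (v, z, 10, 38, 5, 10)}
π[A, G, F]: project onto (A, G, F) (2 duplicate(s) eliminated) → {(22, v, v), (22, v, z), (24, v, v), (24, v, z), (5, v, v), (5, v, z)}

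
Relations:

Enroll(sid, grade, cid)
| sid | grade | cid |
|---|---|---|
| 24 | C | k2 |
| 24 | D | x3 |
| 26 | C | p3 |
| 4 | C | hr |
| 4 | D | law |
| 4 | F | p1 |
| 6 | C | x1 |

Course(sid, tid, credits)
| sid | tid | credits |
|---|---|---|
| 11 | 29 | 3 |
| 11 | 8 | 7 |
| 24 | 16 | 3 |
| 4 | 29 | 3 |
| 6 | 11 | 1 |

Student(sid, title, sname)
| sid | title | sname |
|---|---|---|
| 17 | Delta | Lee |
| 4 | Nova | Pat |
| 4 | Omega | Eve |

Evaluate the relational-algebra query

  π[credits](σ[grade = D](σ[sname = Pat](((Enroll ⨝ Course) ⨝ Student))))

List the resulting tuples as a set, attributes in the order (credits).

Enroll ⋈ Course (natural join on sid): {(24, C, k2, 16, 3), (24, D, x3, 16, 3), (4, C, hr, 29, 3), (4, D, law, 29, 3), (4, F, p1, 29, 3), (6, C, x1, 11, 1)}
(Enroll ⨝ Course) ⋈ Student (natural join on sid): {(4, C, hr, 29, 3, Nova, Pat), (4, C, hr, 29, 3, Omega, Eve), (4, D, law, 29, 3, Nova, Pat), (4, D, law, 29, 3, Omega, Eve), (4, F, p1, 29, 3, Nova, Pat), (4, F, p1, 29, 3, Omega, Eve)}
Selection sname = Pat: {(4, C, hr, 29, 3, Nova, Pat), (4, D, law, 29, 3, Nova, Pat), (4, F, p1, 29, 3, Nova, Pat)}
Selection grade = D: {(4, D, law, 29, 3, Nova, Pat)}
Projecting to credits: {3}

{3}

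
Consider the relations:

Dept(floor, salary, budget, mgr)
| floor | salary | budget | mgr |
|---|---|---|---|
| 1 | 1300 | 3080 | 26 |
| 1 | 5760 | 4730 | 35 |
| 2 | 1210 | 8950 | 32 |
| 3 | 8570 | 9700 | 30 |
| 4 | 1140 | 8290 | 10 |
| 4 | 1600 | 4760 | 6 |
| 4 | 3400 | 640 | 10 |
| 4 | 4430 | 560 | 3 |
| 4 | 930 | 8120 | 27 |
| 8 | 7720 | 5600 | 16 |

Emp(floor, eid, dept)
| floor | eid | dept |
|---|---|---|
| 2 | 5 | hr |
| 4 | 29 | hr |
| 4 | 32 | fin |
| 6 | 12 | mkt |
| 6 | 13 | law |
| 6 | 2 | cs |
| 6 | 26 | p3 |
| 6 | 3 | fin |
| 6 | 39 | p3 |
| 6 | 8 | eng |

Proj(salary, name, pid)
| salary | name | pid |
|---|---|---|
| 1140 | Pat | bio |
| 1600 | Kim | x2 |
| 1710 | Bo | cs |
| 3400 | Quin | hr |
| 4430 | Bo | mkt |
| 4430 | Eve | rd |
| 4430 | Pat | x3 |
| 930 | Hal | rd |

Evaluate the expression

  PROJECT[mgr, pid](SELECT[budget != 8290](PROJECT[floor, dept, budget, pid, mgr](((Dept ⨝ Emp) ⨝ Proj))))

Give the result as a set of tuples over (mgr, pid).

Natural join on floor: {(2, 1210, 8950, 32, 5, hr), (4, 1140, 8290, 10, 29, hr), (4, 1140, 8290, 10, 32, fin), (4, 1600, 4760, 6, 29, hr), (4, 1600, 4760, 6, 32, fin), (4, 3400, 640, 10, 29, hr), (4, 3400, 640, 10, 32, fin), (4, 4430, 560, 3, 29, hr), (4, 4430, 560, 3, 32, fin), (4, 930, 8120, 27, 29, hr), (4, 930, 8120, 27, 32, fin)}
Natural join on salary: {(4, 1140, 8290, 10, 29, hr, Pat, bio), (4, 1140, 8290, 10, 32, fin, Pat, bio), (4, 1600, 4760, 6, 29, hr, Kim, x2), (4, 1600, 4760, 6, 32, fin, Kim, x2), (4, 3400, 640, 10, 29, hr, Quin, hr), (4, 3400, 640, 10, 32, fin, Quin, hr), (4, 4430, 560, 3, 29, hr, Bo, mkt), (4, 4430, 560, 3, 29, hr, Eve, rd), (4, 4430, 560, 3, 29, hr, Pat, x3), (4, 4430, 560, 3, 32, fin, Bo, mkt), (4, 4430, 560, 3, 32, fin, Eve, rd), (4, 4430, 560, 3, 32, fin, Pat, x3), (4, 930, 8120, 27, 29, hr, Hal, rd), (4, 930, 8120, 27, 32, fin, Hal, rd)}
Projecting to floor, dept, budget, pid, mgr: {(4, fin, 4760, x2, 6), (4, fin, 560, mkt, 3), (4, fin, 560, rd, 3), (4, fin, 560, x3, 3), (4, fin, 640, hr, 10), (4, fin, 8120, rd, 27), (4, fin, 8290, bio, 10), (4, hr, 4760, x2, 6), (4, hr, 560, mkt, 3), (4, hr, 560, rd, 3), (4, hr, 560, x3, 3), (4, hr, 640, hr, 10), (4, hr, 8120, rd, 27), (4, hr, 8290, bio, 10)}
Selection budget != 8290: {(4, fin, 4760, x2, 6), (4, fin, 560, mkt, 3), (4, fin, 560, rd, 3), (4, fin, 560, x3, 3), (4, fin, 640, hr, 10), (4, fin, 8120, rd, 27), (4, hr, 4760, x2, 6), (4, hr, 560, mkt, 3), (4, hr, 560, rd, 3), (4, hr, 560, x3, 3), (4, hr, 640, hr, 10), (4, hr, 8120, rd, 27)}
Projecting to mgr, pid (6 duplicate(s) eliminated): {(10, hr), (27, rd), (3, mkt), (3, rd), (3, x3), (6, x2)}

{(10, hr), (27, rd), (3, mkt), (3, rd), (3, x3), (6, x2)}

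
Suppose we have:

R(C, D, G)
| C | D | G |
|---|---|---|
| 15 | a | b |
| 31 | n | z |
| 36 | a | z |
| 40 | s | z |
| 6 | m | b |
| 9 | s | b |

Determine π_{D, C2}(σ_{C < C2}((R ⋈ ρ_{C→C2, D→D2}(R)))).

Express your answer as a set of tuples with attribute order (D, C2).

{(a, 40), (m, 15), (m, 9), (n, 36), (n, 40), (s, 15)}

ρ[C→C2, D→D2]: schema becomes (C2, D2, G); tuples unchanged.
R ⋈ ρ_{C→C2, D→D2}(R) (natural join on G): {(15, a, b, 15, a), (15, a, b, 6, m), (15, a, b, 9, s), (31, n, z, 31, n), (31, n, z, 36, a), (31, n, z, 40, s), (36, a, z, 31, n), (36, a, z, 36, a), (36, a, z, 40, s), (40, s, z, 31, n), (40, s, z, 36, a), (40, s, z, 40, s), (6, m, b, 15, a), (6, m, b, 6, m), (6, m, b, 9, s), (9, s, b, 15, a), (9, s, b, 6, m), (9, s, b, 9, s)}
Selection C < C2: {(31, n, z, 36, a), (31, n, z, 40, s), (36, a, z, 40, s), (6, m, b, 15, a), (6, m, b, 9, s), (9, s, b, 15, a)}
Keep only column(s) D, C2: {(a, 40), (m, 15), (m, 9), (n, 36), (n, 40), (s, 15)}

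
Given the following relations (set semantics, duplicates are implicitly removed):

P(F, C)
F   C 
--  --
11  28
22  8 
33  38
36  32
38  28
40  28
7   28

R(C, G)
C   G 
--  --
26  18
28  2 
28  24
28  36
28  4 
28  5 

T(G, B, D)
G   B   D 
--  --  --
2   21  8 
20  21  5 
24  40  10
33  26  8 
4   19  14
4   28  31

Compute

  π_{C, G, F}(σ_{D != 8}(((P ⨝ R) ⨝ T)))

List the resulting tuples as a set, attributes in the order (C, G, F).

{(28, 24, 11), (28, 24, 38), (28, 24, 40), (28, 24, 7), (28, 4, 11), (28, 4, 38), (28, 4, 40), (28, 4, 7)}

Joining P and R on C yields {(11, 28, 2), (11, 28, 24), (11, 28, 36), (11, 28, 4), (11, 28, 5), (38, 28, 2), (38, 28, 24), (38, 28, 36), (38, 28, 4), (38, 28, 5), (40, 28, 2), (40, 28, 24), (40, 28, 36), (40, 28, 4), (40, 28, 5), (7, 28, 2), (7, 28, 24), (7, 28, 36), (7, 28, 4), (7, 28, 5)}.
Joining (P ⨝ R) and T on G yields {(11, 28, 2, 21, 8), (11, 28, 24, 40, 10), (11, 28, 4, 19, 14), (11, 28, 4, 28, 31), (38, 28, 2, 21, 8), (38, 28, 24, 40, 10), (38, 28, 4, 19, 14), (38, 28, 4, 28, 31), (40, 28, 2, 21, 8), (40, 28, 24, 40, 10), (40, 28, 4, 19, 14), (40, 28, 4, 28, 31), (7, 28, 2, 21, 8), (7, 28, 24, 40, 10), (7, 28, 4, 19, 14), (7, 28, 4, 28, 31)}.
Apply σ_{D != 8}; surviving tuples: {(11, 28, 24, 40, 10), (11, 28, 4, 19, 14), (11, 28, 4, 28, 31), (38, 28, 24, 40, 10), (38, 28, 4, 19, 14), (38, 28, 4, 28, 31), (40, 28, 24, 40, 10), (40, 28, 4, 19, 14), (40, 28, 4, 28, 31), (7, 28, 24, 40, 10), (7, 28, 4, 19, 14), (7, 28, 4, 28, 31)}
Projecting to C, G, F (4 duplicate(s) eliminated): {(28, 24, 11), (28, 24, 38), (28, 24, 40), (28, 24, 7), (28, 4, 11), (28, 4, 38), (28, 4, 40), (28, 4, 7)}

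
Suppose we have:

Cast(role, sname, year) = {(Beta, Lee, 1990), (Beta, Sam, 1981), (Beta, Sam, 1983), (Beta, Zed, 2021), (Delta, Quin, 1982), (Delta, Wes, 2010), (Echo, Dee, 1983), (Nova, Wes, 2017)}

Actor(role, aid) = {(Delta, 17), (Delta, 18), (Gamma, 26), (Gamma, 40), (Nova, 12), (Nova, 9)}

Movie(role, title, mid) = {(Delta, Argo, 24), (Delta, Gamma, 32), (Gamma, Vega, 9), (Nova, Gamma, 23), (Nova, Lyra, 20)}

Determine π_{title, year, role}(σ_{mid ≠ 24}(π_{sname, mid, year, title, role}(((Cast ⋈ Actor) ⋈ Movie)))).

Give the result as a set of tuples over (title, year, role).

Joining Cast and Actor on role yields {(Delta, Quin, 1982, 17), (Delta, Quin, 1982, 18), (Delta, Wes, 2010, 17), (Delta, Wes, 2010, 18), (Nova, Wes, 2017, 12), (Nova, Wes, 2017, 9)}.
Joining (Cast ⋈ Actor) and Movie on role yields {(Delta, Quin, 1982, 17, Argo, 24), (Delta, Quin, 1982, 17, Gamma, 32), (Delta, Quin, 1982, 18, Argo, 24), (Delta, Quin, 1982, 18, Gamma, 32), (Delta, Wes, 2010, 17, Argo, 24), (Delta, Wes, 2010, 17, Gamma, 32), (Delta, Wes, 2010, 18, Argo, 24), (Delta, Wes, 2010, 18, Gamma, 32), (Nova, Wes, 2017, 12, Gamma, 23), (Nova, Wes, 2017, 12, Lyra, 20), (Nova, Wes, 2017, 9, Gamma, 23), (Nova, Wes, 2017, 9, Lyra, 20)}.
π_{sname, mid, year, title, role} gives {(Quin, 24, 1982, Argo, Delta), (Quin, 32, 1982, Gamma, Delta), (Wes, 20, 2017, Lyra, Nova), (Wes, 23, 2017, Gamma, Nova), (Wes, 24, 2010, Argo, Delta), (Wes, 32, 2010, Gamma, Delta)} (6 duplicate(s) eliminated).
Filtering on mid ≠ 24 leaves {(Quin, 32, 1982, Gamma, Delta), (Wes, 20, 2017, Lyra, Nova), (Wes, 23, 2017, Gamma, Nova), (Wes, 32, 2010, Gamma, Delta)}.
π_{title, year, role} gives {(Gamma, 1982, Delta), (Gamma, 2010, Delta), (Gamma, 2017, Nova), (Lyra, 2017, Nova)}.

{(Gamma, 1982, Delta), (Gamma, 2010, Delta), (Gamma, 2017, Nova), (Lyra, 2017, Nova)}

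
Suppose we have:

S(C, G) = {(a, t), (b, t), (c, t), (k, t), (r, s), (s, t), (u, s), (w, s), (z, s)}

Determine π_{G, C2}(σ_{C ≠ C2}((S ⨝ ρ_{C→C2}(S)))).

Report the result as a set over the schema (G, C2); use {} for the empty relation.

ρ[C→C2]: schema becomes (C2, G); tuples unchanged.
Natural join on G: {(a, t, a), (a, t, b), (a, t, c), (a, t, k), (a, t, s), (b, t, a), (b, t, b), (b, t, c), (b, t, k), (b, t, s), (c, t, a), (c, t, b), (c, t, c), (c, t, k), (c, t, s), (k, t, a), (k, t, b), (k, t, c), (k, t, k), (k, t, s), (r, s, r), (r, s, u), (r, s, w), (r, s, z), (s, t, a), (s, t, b), (s, t, c), (s, t, k), (s, t, s), (u, s, r), (u, s, u), (u, s, w), (u, s, z), (w, s, r), (w, s, u), (w, s, w), (w, s, z), (z, s, r), (z, s, u), (z, s, w), (z, s, z)}
σ[C ≠ C2]: keep tuples satisfying C ≠ C2 → {(a, t, b), (a, t, c), (a, t, k), (a, t, s), (b, t, a), (b, t, c), (b, t, k), (b, t, s), (c, t, a), (c, t, b), (c, t, k), (c, t, s), (k, t, a), (k, t, b), (k, t, c), (k, t, s), (r, s, u), (r, s, w), (r, s, z), (s, t, a), (s, t, b), (s, t, c), (s, t, k), (u, s, r), (u, s, w), (u, s, z), (w, s, r), (w, s, u), (w, s, z), (z, s, r), (z, s, u), (z, s, w)}
π_{G, C2} gives {(s, r), (s, u), (s, w), (s, z), (t, a), (t, b), (t, c), (t, k), (t, s)} (23 duplicate(s) eliminated).

{(s, r), (s, u), (s, w), (s, z), (t, a), (t, b), (t, c), (t, k), (t, s)}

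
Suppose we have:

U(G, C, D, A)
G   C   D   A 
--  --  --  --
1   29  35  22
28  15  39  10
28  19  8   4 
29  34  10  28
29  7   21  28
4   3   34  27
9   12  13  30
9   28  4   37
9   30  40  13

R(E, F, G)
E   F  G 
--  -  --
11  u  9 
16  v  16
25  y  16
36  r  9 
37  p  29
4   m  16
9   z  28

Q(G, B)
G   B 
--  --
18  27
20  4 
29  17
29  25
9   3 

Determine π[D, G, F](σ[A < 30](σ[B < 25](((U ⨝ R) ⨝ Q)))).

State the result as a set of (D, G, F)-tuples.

{(10, 29, p), (21, 29, p), (40, 9, r), (40, 9, u)}

U ⋈ R (natural join on G): {(28, 15, 39, 10, 9, z), (28, 19, 8, 4, 9, z), (29, 34, 10, 28, 37, p), (29, 7, 21, 28, 37, p), (9, 12, 13, 30, 11, u), (9, 12, 13, 30, 36, r), (9, 28, 4, 37, 11, u), (9, 28, 4, 37, 36, r), (9, 30, 40, 13, 11, u), (9, 30, 40, 13, 36, r)}
(U ⨝ R) ⋈ Q (natural join on G): {(29, 34, 10, 28, 37, p, 17), (29, 34, 10, 28, 37, p, 25), (29, 7, 21, 28, 37, p, 17), (29, 7, 21, 28, 37, p, 25), (9, 12, 13, 30, 11, u, 3), (9, 12, 13, 30, 36, r, 3), (9, 28, 4, 37, 11, u, 3), (9, 28, 4, 37, 36, r, 3), (9, 30, 40, 13, 11, u, 3), (9, 30, 40, 13, 36, r, 3)}
Apply σ_{B < 25}; surviving tuples: {(29, 34, 10, 28, 37, p, 17), (29, 7, 21, 28, 37, p, 17), (9, 12, 13, 30, 11, u, 3), (9, 12, 13, 30, 36, r, 3), (9, 28, 4, 37, 11, u, 3), (9, 28, 4, 37, 36, r, 3), (9, 30, 40, 13, 11, u, 3), (9, 30, 40, 13, 36, r, 3)}
Apply σ_{A < 30}; surviving tuples: {(29, 34, 10, 28, 37, p, 17), (29, 7, 21, 28, 37, p, 17), (9, 30, 40, 13, 11, u, 3), (9, 30, 40, 13, 36, r, 3)}
π_{D, G, F} gives {(10, 29, p), (21, 29, p), (40, 9, r), (40, 9, u)}.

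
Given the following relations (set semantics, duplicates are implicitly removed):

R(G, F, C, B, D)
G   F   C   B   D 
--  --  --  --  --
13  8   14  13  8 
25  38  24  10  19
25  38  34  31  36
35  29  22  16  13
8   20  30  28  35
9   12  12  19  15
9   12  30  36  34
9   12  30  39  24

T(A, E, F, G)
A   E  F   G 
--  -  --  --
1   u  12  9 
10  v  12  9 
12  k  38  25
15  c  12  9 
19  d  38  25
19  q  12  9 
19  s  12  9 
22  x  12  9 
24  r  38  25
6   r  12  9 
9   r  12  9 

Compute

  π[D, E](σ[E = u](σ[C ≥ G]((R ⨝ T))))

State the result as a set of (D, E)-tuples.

{(15, u), (24, u), (34, u)}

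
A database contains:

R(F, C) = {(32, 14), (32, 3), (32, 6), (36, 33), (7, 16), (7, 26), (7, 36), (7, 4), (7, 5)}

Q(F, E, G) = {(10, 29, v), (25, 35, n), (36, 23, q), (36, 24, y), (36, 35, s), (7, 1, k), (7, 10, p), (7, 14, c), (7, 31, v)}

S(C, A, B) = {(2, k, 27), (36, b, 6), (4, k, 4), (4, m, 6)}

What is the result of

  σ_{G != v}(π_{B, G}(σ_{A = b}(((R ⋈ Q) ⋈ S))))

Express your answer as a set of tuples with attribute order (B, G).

{(6, c), (6, k), (6, p)}

Natural join on F: {(36, 33, 23, q), (36, 33, 24, y), (36, 33, 35, s), (7, 16, 1, k), (7, 16, 10, p), (7, 16, 14, c), (7, 16, 31, v), (7, 26, 1, k), (7, 26, 10, p), (7, 26, 14, c), (7, 26, 31, v), (7, 36, 1, k), (7, 36, 10, p), (7, 36, 14, c), (7, 36, 31, v), (7, 4, 1, k), (7, 4, 10, p), (7, 4, 14, c), (7, 4, 31, v), (7, 5, 1, k), (7, 5, 10, p), (7, 5, 14, c), (7, 5, 31, v)}
Natural join on C: {(7, 36, 1, k, b, 6), (7, 36, 10, p, b, 6), (7, 36, 14, c, b, 6), (7, 36, 31, v, b, 6), (7, 4, 1, k, k, 4), (7, 4, 1, k, m, 6), (7, 4, 10, p, k, 4), (7, 4, 10, p, m, 6), (7, 4, 14, c, k, 4), (7, 4, 14, c, m, 6), (7, 4, 31, v, k, 4), (7, 4, 31, v, m, 6)}
Filtering on A = b leaves {(7, 36, 1, k, b, 6), (7, 36, 10, p, b, 6), (7, 36, 14, c, b, 6), (7, 36, 31, v, b, 6)}.
Projecting to B, G: {(6, c), (6, k), (6, p), (6, v)}
Filtering on G != v leaves {(6, c), (6, k), (6, p)}.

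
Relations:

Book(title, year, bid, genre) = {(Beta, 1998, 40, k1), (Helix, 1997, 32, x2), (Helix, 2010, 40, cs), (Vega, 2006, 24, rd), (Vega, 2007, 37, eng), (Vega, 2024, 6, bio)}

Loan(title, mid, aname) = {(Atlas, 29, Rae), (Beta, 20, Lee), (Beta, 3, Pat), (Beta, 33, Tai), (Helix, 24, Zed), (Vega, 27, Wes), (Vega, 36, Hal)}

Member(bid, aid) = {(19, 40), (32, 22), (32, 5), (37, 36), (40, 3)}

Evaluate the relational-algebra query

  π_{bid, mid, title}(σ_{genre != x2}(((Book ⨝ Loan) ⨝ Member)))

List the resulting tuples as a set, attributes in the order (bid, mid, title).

Natural join on title: {(Beta, 1998, 40, k1, 20, Lee), (Beta, 1998, 40, k1, 3, Pat), (Beta, 1998, 40, k1, 33, Tai), (Helix, 1997, 32, x2, 24, Zed), (Helix, 2010, 40, cs, 24, Zed), (Vega, 2006, 24, rd, 27, Wes), (Vega, 2006, 24, rd, 36, Hal), (Vega, 2007, 37, eng, 27, Wes), (Vega, 2007, 37, eng, 36, Hal), (Vega, 2024, 6, bio, 27, Wes), (Vega, 2024, 6, bio, 36, Hal)}
Natural join on bid: {(Beta, 1998, 40, k1, 20, Lee, 3), (Beta, 1998, 40, k1, 3, Pat, 3), (Beta, 1998, 40, k1, 33, Tai, 3), (Helix, 1997, 32, x2, 24, Zed, 22), (Helix, 1997, 32, x2, 24, Zed, 5), (Helix, 2010, 40, cs, 24, Zed, 3), (Vega, 2007, 37, eng, 27, Wes, 36), (Vega, 2007, 37, eng, 36, Hal, 36)}
Filtering on genre != x2 leaves {(Beta, 1998, 40, k1, 20, Lee, 3), (Beta, 1998, 40, k1, 3, Pat, 3), (Beta, 1998, 40, k1, 33, Tai, 3), (Helix, 2010, 40, cs, 24, Zed, 3), (Vega, 2007, 37, eng, 27, Wes, 36), (Vega, 2007, 37, eng, 36, Hal, 36)}.
Projecting to bid, mid, title: {(37, 27, Vega), (37, 36, Vega), (40, 20, Beta), (40, 24, Helix), (40, 3, Beta), (40, 33, Beta)}

{(37, 27, Vega), (37, 36, Vega), (40, 20, Beta), (40, 24, Helix), (40, 3, Beta), (40, 33, Beta)}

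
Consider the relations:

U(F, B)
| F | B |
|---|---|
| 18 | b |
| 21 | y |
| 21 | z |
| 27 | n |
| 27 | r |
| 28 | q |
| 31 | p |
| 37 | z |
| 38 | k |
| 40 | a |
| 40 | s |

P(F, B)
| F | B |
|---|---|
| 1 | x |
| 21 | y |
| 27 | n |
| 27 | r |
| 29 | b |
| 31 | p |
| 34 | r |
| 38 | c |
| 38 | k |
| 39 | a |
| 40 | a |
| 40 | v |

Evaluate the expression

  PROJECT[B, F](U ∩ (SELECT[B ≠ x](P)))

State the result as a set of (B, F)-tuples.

{(a, 40), (k, 38), (n, 27), (p, 31), (r, 27), (y, 21)}

Filtering on B ≠ x leaves {(21, y), (27, n), (27, r), (29, b), (31, p), (34, r), (38, c), (38, k), (39, a), (40, a), (40, v)}.
Taking the intersection: {(21, y), (27, n), (27, r), (31, p), (38, k), (40, a)}
π_{B, F} gives {(a, 40), (k, 38), (n, 27), (p, 31), (r, 27), (y, 21)}.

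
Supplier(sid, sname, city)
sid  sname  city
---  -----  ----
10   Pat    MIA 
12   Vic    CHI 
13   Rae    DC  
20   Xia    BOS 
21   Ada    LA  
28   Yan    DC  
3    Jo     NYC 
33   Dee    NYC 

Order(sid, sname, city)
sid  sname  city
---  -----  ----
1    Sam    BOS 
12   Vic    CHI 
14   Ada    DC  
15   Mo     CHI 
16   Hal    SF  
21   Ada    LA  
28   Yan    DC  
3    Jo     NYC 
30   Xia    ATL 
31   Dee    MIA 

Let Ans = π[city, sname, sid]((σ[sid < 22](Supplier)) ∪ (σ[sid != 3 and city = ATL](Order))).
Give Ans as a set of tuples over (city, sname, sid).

{(ATL, Xia, 30), (BOS, Xia, 20), (CHI, Vic, 12), (DC, Rae, 13), (LA, Ada, 21), (MIA, Pat, 10), (NYC, Jo, 3)}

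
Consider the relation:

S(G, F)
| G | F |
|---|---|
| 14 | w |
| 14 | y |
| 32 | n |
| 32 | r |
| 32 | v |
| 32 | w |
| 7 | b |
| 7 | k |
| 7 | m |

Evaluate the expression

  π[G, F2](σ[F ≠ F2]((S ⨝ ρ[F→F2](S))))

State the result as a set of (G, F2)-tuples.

ρ[F→F2]: schema becomes (G, F2); tuples unchanged.
S ⋈ ρ[F→F2](S) (natural join on G): {(14, w, w), (14, w, y), (14, y, w), (14, y, y), (32, n, n), (32, n, r), (32, n, v), (32, n, w), (32, r, n), (32, r, r), (32, r, v), (32, r, w), (32, v, n), (32, v, r), (32, v, v), (32, v, w), (32, w, n), (32, w, r), (32, w, v), (32, w, w), (7, b, b), (7, b, k), (7, b, m), (7, k, b), (7, k, k), (7, k, m), (7, m, b), (7, m, k), (7, m, m)}
σ[F ≠ F2]: keep tuples satisfying F ≠ F2 → {(14, w, y), (14, y, w), (32, n, r), (32, n, v), (32, n, w), (32, r, n), (32, r, v), (32, r, w), (32, v, n), (32, v, r), (32, v, w), (32, w, n), (32, w, r), (32, w, v), (7, b, k), (7, b, m), (7, k, b), (7, k, m), (7, m, b), (7, m, k)}
π[G, F2]: project onto (G, F2) (11 duplicate(s) eliminated) → {(14, w), (14, y), (32, n), (32, r), (32, v), (32, w), (7, b), (7, k), (7, m)}

{(14, w), (14, y), (32, n), (32, r), (32, v), (32, w), (7, b), (7, k), (7, m)}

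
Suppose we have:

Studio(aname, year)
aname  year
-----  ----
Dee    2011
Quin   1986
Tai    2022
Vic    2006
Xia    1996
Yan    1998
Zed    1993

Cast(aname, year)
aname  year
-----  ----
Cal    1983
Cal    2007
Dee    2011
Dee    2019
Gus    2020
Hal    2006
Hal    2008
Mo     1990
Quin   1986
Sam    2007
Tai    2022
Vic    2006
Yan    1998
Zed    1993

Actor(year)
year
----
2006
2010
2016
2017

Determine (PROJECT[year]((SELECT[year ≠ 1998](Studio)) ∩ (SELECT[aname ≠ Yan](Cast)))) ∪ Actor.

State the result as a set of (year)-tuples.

{1986, 1993, 2006, 2010, 2011, 2016, 2017, 2022}

Selection year ≠ 1998: {(Dee, 2011), (Quin, 1986), (Tai, 2022), (Vic, 2006), (Xia, 1996), (Zed, 1993)}
Selection aname ≠ Yan: {(Cal, 1983), (Cal, 2007), (Dee, 2011), (Dee, 2019), (Gus, 2020), (Hal, 2006), (Hal, 2008), (Mo, 1990), (Quin, 1986), (Sam, 2007), (Tai, 2022), (Vic, 2006), (Zed, 1993)}
Set intersection of the two operands is {(Dee, 2011), (Quin, 1986), (Tai, 2022), (Vic, 2006), (Zed, 1993)}.
Keep only column(s) year: {1986, 1993, 2006, 2011, 2022}
Set union of the two operands is {1986, 1993, 2006, 2010, 2011, 2016, 2017, 2022}.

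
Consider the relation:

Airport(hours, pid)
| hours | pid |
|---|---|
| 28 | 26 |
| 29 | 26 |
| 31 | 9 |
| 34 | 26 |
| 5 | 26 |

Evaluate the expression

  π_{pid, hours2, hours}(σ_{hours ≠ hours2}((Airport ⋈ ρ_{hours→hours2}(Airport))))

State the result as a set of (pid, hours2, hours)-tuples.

{(26, 28, 29), (26, 28, 34), (26, 28, 5), (26, 29, 28), (26, 29, 34), (26, 29, 5), (26, 34, 28), (26, 34, 29), (26, 34, 5), (26, 5, 28), (26, 5, 29), (26, 5, 34)}

ρ[hours→hours2]: schema becomes (hours2, pid); tuples unchanged.
Natural join on pid: {(28, 26, 28), (28, 26, 29), (28, 26, 34), (28, 26, 5), (29, 26, 28), (29, 26, 29), (29, 26, 34), (29, 26, 5), (31, 9, 31), (34, 26, 28), (34, 26, 29), (34, 26, 34), (34, 26, 5), (5, 26, 28), (5, 26, 29), (5, 26, 34), (5, 26, 5)}
Filtering on hours ≠ hours2 leaves {(28, 26, 29), (28, 26, 34), (28, 26, 5), (29, 26, 28), (29, 26, 34), (29, 26, 5), (34, 26, 28), (34, 26, 29), (34, 26, 5), (5, 26, 28), (5, 26, 29), (5, 26, 34)}.
π[pid, hours2, hours]: project onto (pid, hours2, hours) → {(26, 28, 29), (26, 28, 34), (26, 28, 5), (26, 29, 28), (26, 29, 34), (26, 29, 5), (26, 34, 28), (26, 34, 29), (26, 34, 5), (26, 5, 28), (26, 5, 29), (26, 5, 34)}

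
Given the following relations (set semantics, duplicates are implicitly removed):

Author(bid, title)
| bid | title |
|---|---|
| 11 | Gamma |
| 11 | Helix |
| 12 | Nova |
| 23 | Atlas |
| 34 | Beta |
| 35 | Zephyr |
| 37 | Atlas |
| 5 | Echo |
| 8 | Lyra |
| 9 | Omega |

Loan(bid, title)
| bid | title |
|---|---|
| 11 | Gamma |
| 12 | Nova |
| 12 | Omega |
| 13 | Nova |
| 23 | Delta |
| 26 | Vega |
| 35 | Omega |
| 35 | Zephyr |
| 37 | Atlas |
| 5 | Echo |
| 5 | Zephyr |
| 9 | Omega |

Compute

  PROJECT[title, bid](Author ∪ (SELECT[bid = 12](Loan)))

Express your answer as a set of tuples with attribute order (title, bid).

{(Atlas, 23), (Atlas, 37), (Beta, 34), (Echo, 5), (Gamma, 11), (Helix, 11), (Lyra, 8), (Nova, 12), (Omega, 12), (Omega, 9), (Zephyr, 35)}

Selection bid = 12: {(12, Nova), (12, Omega)}
Set union of the two operands is {(11, Gamma), (11, Helix), (12, Nova), (12, Omega), (23, Atlas), (34, Beta), (35, Zephyr), (37, Atlas), (5, Echo), (8, Lyra), (9, Omega)}.
π_{title, bid} gives {(Atlas, 23), (Atlas, 37), (Beta, 34), (Echo, 5), (Gamma, 11), (Helix, 11), (Lyra, 8), (Nova, 12), (Omega, 12), (Omega, 9), (Zephyr, 35)}.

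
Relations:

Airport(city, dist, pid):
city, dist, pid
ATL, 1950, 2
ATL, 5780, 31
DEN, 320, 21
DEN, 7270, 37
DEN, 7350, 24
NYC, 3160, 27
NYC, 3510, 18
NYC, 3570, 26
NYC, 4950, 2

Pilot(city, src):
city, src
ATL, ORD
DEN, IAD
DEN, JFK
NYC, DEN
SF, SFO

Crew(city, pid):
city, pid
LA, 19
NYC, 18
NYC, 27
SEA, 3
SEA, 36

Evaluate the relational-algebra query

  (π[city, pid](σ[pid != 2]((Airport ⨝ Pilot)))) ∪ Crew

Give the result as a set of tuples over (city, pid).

{(ATL, 31), (DEN, 21), (DEN, 24), (DEN, 37), (LA, 19), (NYC, 18), (NYC, 26), (NYC, 27), (SEA, 3), (SEA, 36)}

Joining Airport and Pilot on city yields {(ATL, 1950, 2, ORD), (ATL, 5780, 31, ORD), (DEN, 320, 21, IAD), (DEN, 320, 21, JFK), (DEN, 7270, 37, IAD), (DEN, 7270, 37, JFK), (DEN, 7350, 24, IAD), (DEN, 7350, 24, JFK), (NYC, 3160, 27, DEN), (NYC, 3510, 18, DEN), (NYC, 3570, 26, DEN), (NYC, 4950, 2, DEN)}.
Filtering on pid != 2 leaves {(ATL, 5780, 31, ORD), (DEN, 320, 21, IAD), (DEN, 320, 21, JFK), (DEN, 7270, 37, IAD), (DEN, 7270, 37, JFK), (DEN, 7350, 24, IAD), (DEN, 7350, 24, JFK), (NYC, 3160, 27, DEN), (NYC, 3510, 18, DEN), (NYC, 3570, 26, DEN)}.
Projecting to city, pid (3 duplicate(s) eliminated): {(ATL, 31), (DEN, 21), (DEN, 24), (DEN, 37), (NYC, 18), (NYC, 26), (NYC, 27)}
Union: {(ATL, 31), (DEN, 21), (DEN, 24), (DEN, 37), (NYC, 18), (NYC, 26), (NYC, 27)} with {(LA, 19), (NYC, 18), (NYC, 27), (SEA, 3), (SEA, 36)} → {(ATL, 31), (DEN, 21), (DEN, 24), (DEN, 37), (LA, 19), (NYC, 18), (NYC, 26), (NYC, 27), (SEA, 3), (SEA, 36)}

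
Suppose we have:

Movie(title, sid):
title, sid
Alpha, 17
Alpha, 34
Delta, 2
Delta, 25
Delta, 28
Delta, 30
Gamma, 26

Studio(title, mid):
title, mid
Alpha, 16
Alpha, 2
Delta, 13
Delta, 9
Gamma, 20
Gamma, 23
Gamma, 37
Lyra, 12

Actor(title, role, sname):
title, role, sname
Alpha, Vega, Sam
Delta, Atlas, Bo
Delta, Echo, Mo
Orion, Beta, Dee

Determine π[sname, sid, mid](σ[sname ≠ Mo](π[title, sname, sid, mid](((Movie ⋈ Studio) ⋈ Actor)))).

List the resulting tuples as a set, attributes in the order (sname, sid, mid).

Movie ⋈ Studio (natural join on title): {(Alpha, 17, 16), (Alpha, 17, 2), (Alpha, 34, 16), (Alpha, 34, 2), (Delta, 2, 13), (Delta, 2, 9), (Delta, 25, 13), (Delta, 25, 9), (Delta, 28, 13), (Delta, 28, 9), (Delta, 30, 13), (Delta, 30, 9), (Gamma, 26, 20), (Gamma, 26, 23), (Gamma, 26, 37)}
(Movie ⋈ Studio) ⋈ Actor (natural join on title): {(Alpha, 17, 16, Vega, Sam), (Alpha, 17, 2, Vega, Sam), (Alpha, 34, 16, Vega, Sam), (Alpha, 34, 2, Vega, Sam), (Delta, 2, 13, Atlas, Bo), (Delta, 2, 13, Echo, Mo), (Delta, 2, 9, Atlas, Bo), (Delta, 2, 9, Echo, Mo), (Delta, 25, 13, Atlas, Bo), (Delta, 25, 13, Echo, Mo), (Delta, 25, 9, Atlas, Bo), (Delta, 25, 9, Echo, Mo), (Delta, 28, 13, Atlas, Bo), (Delta, 28, 13, Echo, Mo), (Delta, 28, 9, Atlas, Bo), (Delta, 28, 9, Echo, Mo), (Delta, 30, 13, Atlas, Bo), (Delta, 30, 13, Echo, Mo), (Delta, 30, 9, Atlas, Bo), (Delta, 30, 9, Echo, Mo)}
π_{title, sname, sid, mid} gives {(Alpha, Sam, 17, 16), (Alpha, Sam, 17, 2), (Alpha, Sam, 34, 16), (Alpha, Sam, 34, 2), (Delta, Bo, 2, 13), (Delta, Bo, 2, 9), (Delta, Bo, 25, 13), (Delta, Bo, 25, 9), (Delta, Bo, 28, 13), (Delta, Bo, 28, 9), (Delta, Bo, 30, 13), (Delta, Bo, 30, 9), (Delta, Mo, 2, 13), (Delta, Mo, 2, 9), (Delta, Mo, 25, 13), (Delta, Mo, 25, 9), (Delta, Mo, 28, 13), (Delta, Mo, 28, 9), (Delta, Mo, 30, 13), (Delta, Mo, 30, 9)}.
Filtering on sname ≠ Mo leaves {(Alpha, Sam, 17, 16), (Alpha, Sam, 17, 2), (Alpha, Sam, 34, 16), (Alpha, Sam, 34, 2), (Delta, Bo, 2, 13), (Delta, Bo, 2, 9), (Delta, Bo, 25, 13), (Delta, Bo, 25, 9), (Delta, Bo, 28, 13), (Delta, Bo, 28, 9), (Delta, Bo, 30, 13), (Delta, Bo, 30, 9)}.
π_{sname, sid, mid} gives {(Bo, 2, 13), (Bo, 2, 9), (Bo, 25, 13), (Bo, 25, 9), (Bo, 28, 13), (Bo, 28, 9), (Bo, 30, 13), (Bo, 30, 9), (Sam, 17, 16), (Sam, 17, 2), (Sam, 34, 16), (Sam, 34, 2)}.

{(Bo, 2, 13), (Bo, 2, 9), (Bo, 25, 13), (Bo, 25, 9), (Bo, 28, 13), (Bo, 28, 9), (Bo, 30, 13), (Bo, 30, 9), (Sam, 17, 16), (Sam, 17, 2), (Sam, 34, 16), (Sam, 34, 2)}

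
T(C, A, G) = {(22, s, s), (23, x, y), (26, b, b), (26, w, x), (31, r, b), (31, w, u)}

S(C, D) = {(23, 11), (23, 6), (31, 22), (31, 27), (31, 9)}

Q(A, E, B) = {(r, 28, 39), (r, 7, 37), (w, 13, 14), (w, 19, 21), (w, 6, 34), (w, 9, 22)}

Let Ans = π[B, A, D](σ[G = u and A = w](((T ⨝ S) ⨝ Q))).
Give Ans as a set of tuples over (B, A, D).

{(14, w, 22), (14, w, 27), (14, w, 9), (21, w, 22), (21, w, 27), (21, w, 9), (22, w, 22), (22, w, 27), (22, w, 9), (34, w, 22), (34, w, 27), (34, w, 9)}

T ⋈ S (natural join on C): {(23, x, y, 11), (23, x, y, 6), (31, r, b, 22), (31, r, b, 27), (31, r, b, 9), (31, w, u, 22), (31, w, u, 27), (31, w, u, 9)}
(T ⨝ S) ⋈ Q (natural join on A): {(31, r, b, 22, 28, 39), (31, r, b, 22, 7, 37), (31, r, b, 27, 28, 39), (31, r, b, 27, 7, 37), (31, r, b, 9, 28, 39), (31, r, b, 9, 7, 37), (31, w, u, 22, 13, 14), (31, w, u, 22, 19, 21), (31, w, u, 22, 6, 34), (31, w, u, 22, 9, 22), (31, w, u, 27, 13, 14), (31, w, u, 27, 19, 21), (31, w, u, 27, 6, 34), (31, w, u, 27, 9, 22), (31, w, u, 9, 13, 14), (31, w, u, 9, 19, 21), (31, w, u, 9, 6, 34), (31, w, u, 9, 9, 22)}
σ[G = u and A = w]: keep tuples satisfying G = u and A = w → {(31, w, u, 22, 13, 14), (31, w, u, 22, 19, 21), (31, w, u, 22, 6, 34), (31, w, u, 22, 9, 22), (31, w, u, 27, 13, 14), (31, w, u, 27, 19, 21), (31, w, u, 27, 6, 34), (31, w, u, 27, 9, 22), (31, w, u, 9, 13, 14), (31, w, u, 9, 19, 21), (31, w, u, 9, 6, 34), (31, w, u, 9, 9, 22)}
π_{B, A, D} gives {(14, w, 22), (14, w, 27), (14, w, 9), (21, w, 22), (21, w, 27), (21, w, 9), (22, w, 22), (22, w, 27), (22, w, 9), (34, w, 22), (34, w, 27), (34, w, 9)}.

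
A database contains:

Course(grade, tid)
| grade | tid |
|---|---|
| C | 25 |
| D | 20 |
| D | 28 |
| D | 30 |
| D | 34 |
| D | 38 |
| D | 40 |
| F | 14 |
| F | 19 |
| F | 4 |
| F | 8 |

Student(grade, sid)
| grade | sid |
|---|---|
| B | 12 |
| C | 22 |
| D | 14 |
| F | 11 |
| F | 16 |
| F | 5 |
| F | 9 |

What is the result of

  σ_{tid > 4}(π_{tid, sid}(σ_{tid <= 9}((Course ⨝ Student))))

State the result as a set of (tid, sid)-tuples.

Course ⋈ Student (natural join on grade): {(C, 25, 22), (D, 20, 14), (D, 28, 14), (D, 30, 14), (D, 34, 14), (D, 38, 14), (D, 40, 14), (F, 14, 11), (F, 14, 16), (F, 14, 5), (F, 14, 9), (F, 19, 11), (F, 19, 16), (F, 19, 5), (F, 19, 9), (F, 4, 11), (F, 4, 16), (F, 4, 5), (F, 4, 9), (F, 8, 11), (F, 8, 16), (F, 8, 5), (F, 8, 9)}
Filtering on tid <= 9 leaves {(F, 4, 11), (F, 4, 16), (F, 4, 5), (F, 4, 9), (F, 8, 11), (F, 8, 16), (F, 8, 5), (F, 8, 9)}.
π_{tid, sid} gives {(4, 11), (4, 16), (4, 5), (4, 9), (8, 11), (8, 16), (8, 5), (8, 9)}.
Filtering on tid > 4 leaves {(8, 11), (8, 16), (8, 5), (8, 9)}.

{(8, 11), (8, 16), (8, 5), (8, 9)}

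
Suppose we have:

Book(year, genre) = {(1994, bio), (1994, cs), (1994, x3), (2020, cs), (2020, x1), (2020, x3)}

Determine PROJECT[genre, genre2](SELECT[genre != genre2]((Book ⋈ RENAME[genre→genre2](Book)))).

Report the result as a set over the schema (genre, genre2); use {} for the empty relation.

ρ[genre→genre2]: schema becomes (year, genre2); tuples unchanged.
Natural join on year: {(1994, bio, bio), (1994, bio, cs), (1994, bio, x3), (1994, cs, bio), (1994, cs, cs), (1994, cs, x3), (1994, x3, bio), (1994, x3, cs), (1994, x3, x3), (2020, cs, cs), (2020, cs, x1), (2020, cs, x3), (2020, x1, cs), (2020, x1, x1), (2020, x1, x3), (2020, x3, cs), (2020, x3, x1), (2020, x3, x3)}
Apply σ_{genre != genre2}; surviving tuples: {(1994, bio, cs), (1994, bio, x3), (1994, cs, bio), (1994, cs, x3), (1994, x3, bio), (1994, x3, cs), (2020, cs, x1), (2020, cs, x3), (2020, x1, cs), (2020, x1, x3), (2020, x3, cs), (2020, x3, x1)}
Keep only column(s) genre, genre2 (2 duplicate(s) eliminated): {(bio, cs), (bio, x3), (cs, bio), (cs, x1), (cs, x3), (x1, cs), (x1, x3), (x3, bio), (x3, cs), (x3, x1)}

{(bio, cs), (bio, x3), (cs, bio), (cs, x1), (cs, x3), (x1, cs), (x1, x3), (x3, bio), (x3, cs), (x3, x1)}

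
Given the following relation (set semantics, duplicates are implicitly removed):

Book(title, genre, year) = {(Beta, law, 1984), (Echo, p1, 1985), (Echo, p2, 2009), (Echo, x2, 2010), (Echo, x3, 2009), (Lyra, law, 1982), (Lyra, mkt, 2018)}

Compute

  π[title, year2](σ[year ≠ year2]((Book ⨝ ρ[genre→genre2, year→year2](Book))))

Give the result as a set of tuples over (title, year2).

ρ[genre→genre2, year→year2]: schema becomes (title, genre2, year2); tuples unchanged.
Natural join on title: {(Beta, law, 1984, law, 1984), (Echo, p1, 1985, p1, 1985), (Echo, p1, 1985, p2, 2009), (Echo, p1, 1985, x2, 2010), (Echo, p1, 1985, x3, 2009), (Echo, p2, 2009, p1, 1985), (Echo, p2, 2009, p2, 2009), (Echo, p2, 2009, x2, 2010), (Echo, p2, 2009, x3, 2009), (Echo, x2, 2010, p1, 1985), (Echo, x2, 2010, p2, 2009), (Echo, x2, 2010, x2, 2010), (Echo, x2, 2010, x3, 2009), (Echo, x3, 2009, p1, 1985), (Echo, x3, 2009, p2, 2009), (Echo, x3, 2009, x2, 2010), (Echo, x3, 2009, x3, 2009), (Lyra, law, 1982, law, 1982), (Lyra, law, 1982, mkt, 2018), (Lyra, mkt, 2018, law, 1982), (Lyra, mkt, 2018, mkt, 2018)}
Filtering on year ≠ year2 leaves {(Echo, p1, 1985, p2, 2009), (Echo, p1, 1985, x2, 2010), (Echo, p1, 1985, x3, 2009), (Echo, p2, 2009, p1, 1985), (Echo, p2, 2009, x2, 2010), (Echo, x2, 2010, p1, 1985), (Echo, x2, 2010, p2, 2009), (Echo, x2, 2010, x3, 2009), (Echo, x3, 2009, p1, 1985), (Echo, x3, 2009, x2, 2010), (Lyra, law, 1982, mkt, 2018), (Lyra, mkt, 2018, law, 1982)}.
Keep only column(s) title, year2 (7 duplicate(s) eliminated): {(Echo, 1985), (Echo, 2009), (Echo, 2010), (Lyra, 1982), (Lyra, 2018)}

{(Echo, 1985), (Echo, 2009), (Echo, 2010), (Lyra, 1982), (Lyra, 2018)}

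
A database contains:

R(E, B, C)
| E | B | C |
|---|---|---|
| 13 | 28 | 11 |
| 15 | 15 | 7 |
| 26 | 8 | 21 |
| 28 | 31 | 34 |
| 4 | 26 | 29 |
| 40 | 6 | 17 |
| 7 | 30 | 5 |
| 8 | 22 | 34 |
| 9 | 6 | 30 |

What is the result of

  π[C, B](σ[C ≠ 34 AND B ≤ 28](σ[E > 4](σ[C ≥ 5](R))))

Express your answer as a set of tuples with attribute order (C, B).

{(11, 28), (17, 6), (21, 8), (30, 6), (7, 15)}

Apply σ_{C ≥ 5}; surviving tuples: {(13, 28, 11), (15, 15, 7), (26, 8, 21), (28, 31, 34), (4, 26, 29), (40, 6, 17), (7, 30, 5), (8, 22, 34), (9, 6, 30)}
Apply σ_{E > 4}; surviving tuples: {(13, 28, 11), (15, 15, 7), (26, 8, 21), (28, 31, 34), (40, 6, 17), (7, 30, 5), (8, 22, 34), (9, 6, 30)}
Apply σ_{C ≠ 34 AND B ≤ 28}; surviving tuples: {(13, 28, 11), (15, 15, 7), (26, 8, 21), (40, 6, 17), (9, 6, 30)}
Projecting to C, B: {(11, 28), (17, 6), (21, 8), (30, 6), (7, 15)}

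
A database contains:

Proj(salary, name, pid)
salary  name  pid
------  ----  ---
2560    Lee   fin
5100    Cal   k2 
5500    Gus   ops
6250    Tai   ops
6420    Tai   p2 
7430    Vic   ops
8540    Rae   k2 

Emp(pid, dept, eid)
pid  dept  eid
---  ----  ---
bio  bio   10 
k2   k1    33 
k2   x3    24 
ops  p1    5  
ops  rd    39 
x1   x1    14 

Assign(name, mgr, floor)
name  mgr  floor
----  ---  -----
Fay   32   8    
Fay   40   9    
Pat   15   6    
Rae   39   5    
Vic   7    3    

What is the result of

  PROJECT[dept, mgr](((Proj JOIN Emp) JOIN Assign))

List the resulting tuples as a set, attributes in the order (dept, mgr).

Proj ⋈ Emp (natural join on pid): {(5100, Cal, k2, k1, 33), (5100, Cal, k2, x3, 24), (5500, Gus, ops, p1, 5), (5500, Gus, ops, rd, 39), (6250, Tai, ops, p1, 5), (6250, Tai, ops, rd, 39), (7430, Vic, ops, p1, 5), (7430, Vic, ops, rd, 39), (8540, Rae, k2, k1, 33), (8540, Rae, k2, x3, 24)}
(Proj JOIN Emp) ⋈ Assign (natural join on name): {(7430, Vic, ops, p1, 5, 7, 3), (7430, Vic, ops, rd, 39, 7, 3), (8540, Rae, k2, k1, 33, 39, 5), (8540, Rae, k2, x3, 24, 39, 5)}
π[dept, mgr]: project onto (dept, mgr) → {(k1, 39), (p1, 7), (rd, 7), (x3, 39)}

{(k1, 39), (p1, 7), (rd, 7), (x3, 39)}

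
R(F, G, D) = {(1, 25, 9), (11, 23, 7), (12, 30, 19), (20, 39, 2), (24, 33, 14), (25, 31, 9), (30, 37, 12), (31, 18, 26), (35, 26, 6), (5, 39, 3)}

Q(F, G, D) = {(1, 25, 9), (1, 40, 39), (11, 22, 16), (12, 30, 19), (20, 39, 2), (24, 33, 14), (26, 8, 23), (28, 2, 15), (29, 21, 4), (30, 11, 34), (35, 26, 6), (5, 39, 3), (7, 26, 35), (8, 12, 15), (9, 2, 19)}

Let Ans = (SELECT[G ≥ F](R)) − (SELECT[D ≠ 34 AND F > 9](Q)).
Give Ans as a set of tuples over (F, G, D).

Apply σ_{G ≥ F}; surviving tuples: {(1, 25, 9), (11, 23, 7), (12, 30, 19), (20, 39, 2), (24, 33, 14), (25, 31, 9), (30, 37, 12), (5, 39, 3)}
Apply σ_{D ≠ 34 AND F > 9}; surviving tuples: {(11, 22, 16), (12, 30, 19), (20, 39, 2), (24, 33, 14), (26, 8, 23), (28, 2, 15), (29, 21, 4), (35, 26, 6)}
Difference: {(1, 25, 9), (11, 23, 7), (12, 30, 19), (20, 39, 2), (24, 33, 14), (25, 31, 9), (30, 37, 12), (5, 39, 3)} with {(11, 22, 16), (12, 30, 19), (20, 39, 2), (24, 33, 14), (26, 8, 23), (28, 2, 15), (29, 21, 4), (35, 26, 6)} → {(1, 25, 9), (11, 23, 7), (25, 31, 9), (30, 37, 12), (5, 39, 3)}

{(1, 25, 9), (11, 23, 7), (25, 31, 9), (30, 37, 12), (5, 39, 3)}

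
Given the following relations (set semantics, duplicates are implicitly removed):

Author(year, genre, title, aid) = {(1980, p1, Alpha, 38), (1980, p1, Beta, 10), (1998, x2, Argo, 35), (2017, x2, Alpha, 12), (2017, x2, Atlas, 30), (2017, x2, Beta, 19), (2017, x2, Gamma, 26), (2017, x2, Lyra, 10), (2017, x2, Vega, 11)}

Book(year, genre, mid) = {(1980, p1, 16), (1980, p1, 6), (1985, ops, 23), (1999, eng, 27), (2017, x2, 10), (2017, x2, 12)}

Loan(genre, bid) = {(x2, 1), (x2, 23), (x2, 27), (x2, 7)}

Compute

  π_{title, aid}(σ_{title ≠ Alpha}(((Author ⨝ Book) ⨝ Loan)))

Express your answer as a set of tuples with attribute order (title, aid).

{(Atlas, 30), (Beta, 19), (Gamma, 26), (Lyra, 10), (Vega, 11)}

Author ⋈ Book (natural join on year, genre): {(1980, p1, Alpha, 38, 16), (1980, p1, Alpha, 38, 6), (1980, p1, Beta, 10, 16), (1980, p1, Beta, 10, 6), (2017, x2, Alpha, 12, 10), (2017, x2, Alpha, 12, 12), (2017, x2, Atlas, 30, 10), (2017, x2, Atlas, 30, 12), (2017, x2, Beta, 19, 10), (2017, x2, Beta, 19, 12), (2017, x2, Gamma, 26, 10), (2017, x2, Gamma, 26, 12), (2017, x2, Lyra, 10, 10), (2017, x2, Lyra, 10, 12), (2017, x2, Vega, 11, 10), (2017, x2, Vega, 11, 12)}
(Author ⨝ Book) ⋈ Loan (natural join on genre): {(2017, x2, Alpha, 12, 10, 1), (2017, x2, Alpha, 12, 10, 23), (2017, x2, Alpha, 12, 10, 27), (2017, x2, Alpha, 12, 10, 7), (2017, x2, Alpha, 12, 12, 1), (2017, x2, Alpha, 12, 12, 23), (2017, x2, Alpha, 12, 12, 27), (2017, x2, Alpha, 12, 12, 7), (2017, x2, Atlas, 30, 10, 1), (2017, x2, Atlas, 30, 10, 23), (2017, x2, Atlas, 30, 10, 27), (2017, x2, Atlas, 30, 10, 7), (2017, x2, Atlas, 30, 12, 1), (2017, x2, Atlas, 30, 12, 23), (2017, x2, Atlas, 30, 12, 27), (2017, x2, Atlas, 30, 12, 7), (2017, x2, Beta, 19, 10, 1), (2017, x2, Beta, 19, 10, 23), (2017, x2, Beta, 19, 10, 27), (2017, x2, Beta, 19, 10, 7), (2017, x2, Beta, 19, 12, 1), (2017, x2, Beta, 19, 12, 23), (2017, x2, Beta, 19, 12, 27), (2017, x2, Beta, 19, 12, 7), (2017, x2, Gamma, 26, 10, 1), (2017, x2, Gamma, 26, 10, 23), (2017, x2, Gamma, 26, 10, 27), (2017, x2, Gamma, 26, 10, 7), (2017, x2, Gamma, 26, 12, 1), (2017, x2, Gamma, 26, 12, 23), (2017, x2, Gamma, 26, 12, 27), (2017, x2, Gamma, 26, 12, 7), (2017, x2, Lyra, 10, 10, 1), (2017, x2, Lyra, 10, 10, 23), (2017, x2, Lyra, 10, 10, 27), (2017, x2, Lyra, 10, 10, 7), (2017, x2, Lyra, 10, 12, 1), (2017, x2, Lyra, 10, 12, 23), (2017, x2, Lyra, 10, 12, 27), (2017, x2, Lyra, 10, 12, 7), (2017, x2, Vega, 11, 10, 1), (2017, x2, Vega, 11, 10, 23), (2017, x2, Vega, 11, 10, 27), (2017, x2, Vega, 11, 10, 7), (2017, x2, Vega, 11, 12, 1), (2017, x2, Vega, 11, 12, 23), (2017, x2, Vega, 11, 12, 27), (2017, x2, Vega, 11, 12, 7)}
Selection title ≠ Alpha: {(2017, x2, Atlas, 30, 10, 1), (2017, x2, Atlas, 30, 10, 23), (2017, x2, Atlas, 30, 10, 27), (2017, x2, Atlas, 30, 10, 7), (2017, x2, Atlas, 30, 12, 1), (2017, x2, Atlas, 30, 12, 23), (2017, x2, Atlas, 30, 12, 27), (2017, x2, Atlas, 30, 12, 7), (2017, x2, Beta, 19, 10, 1), (2017, x2, Beta, 19, 10, 23), (2017, x2, Beta, 19, 10, 27), (2017, x2, Beta, 19, 10, 7), (2017, x2, Beta, 19, 12, 1), (2017, x2, Beta, 19, 12, 23), (2017, x2, Beta, 19, 12, 27), (2017, x2, Beta, 19, 12, 7), (2017, x2, Gamma, 26, 10, 1), (2017, x2, Gamma, 26, 10, 23), (2017, x2, Gamma, 26, 10, 27), (2017, x2, Gamma, 26, 10, 7), (2017, x2, Gamma, 26, 12, 1), (2017, x2, Gamma, 26, 12, 23), (2017, x2, Gamma, 26, 12, 27), (2017, x2, Gamma, 26, 12, 7), (2017, x2, Lyra, 10, 10, 1), (2017, x2, Lyra, 10, 10, 23), (2017, x2, Lyra, 10, 10, 27), (2017, x2, Lyra, 10, 10, 7), (2017, x2, Lyra, 10, 12, 1), (2017, x2, Lyra, 10, 12, 23), (2017, x2, Lyra, 10, 12, 27), (2017, x2, Lyra, 10, 12, 7), (2017, x2, Vega, 11, 10, 1), (2017, x2, Vega, 11, 10, 23), (2017, x2, Vega, 11, 10, 27), (2017, x2, Vega, 11, 10, 7), (2017, x2, Vega, 11, 12, 1), (2017, x2, Vega, 11, 12, 23), (2017, x2, Vega, 11, 12, 27), (2017, x2, Vega, 11, 12, 7)}
π[title, aid]: project onto (title, aid) (35 duplicate(s) eliminated) → {(Atlas, 30), (Beta, 19), (Gamma, 26), (Lyra, 10), (Vega, 11)}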